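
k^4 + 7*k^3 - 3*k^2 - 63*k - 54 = (k - 3)*(k + 1)*(k + 3)*(k + 6)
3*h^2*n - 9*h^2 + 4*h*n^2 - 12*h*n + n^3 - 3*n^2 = (h + n)*(3*h + n)*(n - 3)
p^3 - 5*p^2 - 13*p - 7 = (p - 7)*(p + 1)^2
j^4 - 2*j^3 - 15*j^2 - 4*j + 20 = (j - 5)*(j - 1)*(j + 2)^2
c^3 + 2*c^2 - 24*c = c*(c - 4)*(c + 6)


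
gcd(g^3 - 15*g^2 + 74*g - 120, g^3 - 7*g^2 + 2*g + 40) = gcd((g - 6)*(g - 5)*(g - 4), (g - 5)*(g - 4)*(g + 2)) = g^2 - 9*g + 20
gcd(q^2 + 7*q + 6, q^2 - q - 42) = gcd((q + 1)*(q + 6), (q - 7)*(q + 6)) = q + 6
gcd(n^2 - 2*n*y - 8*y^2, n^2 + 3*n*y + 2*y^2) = n + 2*y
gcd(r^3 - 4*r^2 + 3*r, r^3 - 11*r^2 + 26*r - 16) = r - 1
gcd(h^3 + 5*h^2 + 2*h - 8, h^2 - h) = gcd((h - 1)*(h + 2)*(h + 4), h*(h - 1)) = h - 1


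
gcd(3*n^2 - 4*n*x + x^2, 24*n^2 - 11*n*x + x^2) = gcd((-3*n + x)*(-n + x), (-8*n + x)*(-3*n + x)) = -3*n + x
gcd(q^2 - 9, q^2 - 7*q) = 1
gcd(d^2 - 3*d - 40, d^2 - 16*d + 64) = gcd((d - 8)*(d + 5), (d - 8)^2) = d - 8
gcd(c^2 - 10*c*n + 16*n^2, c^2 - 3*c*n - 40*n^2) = c - 8*n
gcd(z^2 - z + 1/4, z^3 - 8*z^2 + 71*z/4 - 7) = z - 1/2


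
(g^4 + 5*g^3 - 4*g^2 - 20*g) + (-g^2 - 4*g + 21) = g^4 + 5*g^3 - 5*g^2 - 24*g + 21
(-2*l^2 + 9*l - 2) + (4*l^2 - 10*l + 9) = 2*l^2 - l + 7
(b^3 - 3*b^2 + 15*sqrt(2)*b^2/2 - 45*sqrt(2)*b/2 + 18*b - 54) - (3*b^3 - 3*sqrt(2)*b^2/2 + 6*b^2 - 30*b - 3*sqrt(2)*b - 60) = -2*b^3 - 9*b^2 + 9*sqrt(2)*b^2 - 39*sqrt(2)*b/2 + 48*b + 6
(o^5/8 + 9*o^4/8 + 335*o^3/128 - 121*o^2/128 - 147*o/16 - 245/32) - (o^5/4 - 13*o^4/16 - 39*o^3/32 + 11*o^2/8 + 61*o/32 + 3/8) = -o^5/8 + 31*o^4/16 + 491*o^3/128 - 297*o^2/128 - 355*o/32 - 257/32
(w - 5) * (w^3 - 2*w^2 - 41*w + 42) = w^4 - 7*w^3 - 31*w^2 + 247*w - 210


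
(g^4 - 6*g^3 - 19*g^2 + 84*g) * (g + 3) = g^5 - 3*g^4 - 37*g^3 + 27*g^2 + 252*g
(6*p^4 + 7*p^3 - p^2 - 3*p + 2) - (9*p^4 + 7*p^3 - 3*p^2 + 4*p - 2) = -3*p^4 + 2*p^2 - 7*p + 4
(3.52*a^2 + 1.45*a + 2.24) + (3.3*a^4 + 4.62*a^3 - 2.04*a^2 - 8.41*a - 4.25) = 3.3*a^4 + 4.62*a^3 + 1.48*a^2 - 6.96*a - 2.01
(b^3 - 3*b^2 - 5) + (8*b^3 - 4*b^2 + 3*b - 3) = 9*b^3 - 7*b^2 + 3*b - 8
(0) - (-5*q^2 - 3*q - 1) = 5*q^2 + 3*q + 1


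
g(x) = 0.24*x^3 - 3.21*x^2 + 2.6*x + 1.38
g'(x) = 0.72*x^2 - 6.42*x + 2.6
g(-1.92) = -17.14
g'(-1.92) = 17.58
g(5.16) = -37.70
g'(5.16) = -11.36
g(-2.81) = -36.60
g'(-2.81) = 26.33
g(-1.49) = -10.41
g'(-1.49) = 13.76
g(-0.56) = -1.12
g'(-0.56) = 6.42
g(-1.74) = -14.13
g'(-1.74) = 15.95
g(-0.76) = -2.56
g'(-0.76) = 7.90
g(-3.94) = -73.37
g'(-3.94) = 39.07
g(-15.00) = -1569.87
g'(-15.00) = 260.90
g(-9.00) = -456.99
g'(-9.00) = 118.70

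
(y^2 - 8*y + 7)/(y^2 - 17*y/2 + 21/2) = 2*(y - 1)/(2*y - 3)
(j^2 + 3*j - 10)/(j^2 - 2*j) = (j + 5)/j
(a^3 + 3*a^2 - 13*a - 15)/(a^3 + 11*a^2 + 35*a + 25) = (a - 3)/(a + 5)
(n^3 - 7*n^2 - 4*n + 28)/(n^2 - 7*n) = n - 4/n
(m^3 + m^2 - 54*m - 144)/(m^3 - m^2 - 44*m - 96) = (m + 6)/(m + 4)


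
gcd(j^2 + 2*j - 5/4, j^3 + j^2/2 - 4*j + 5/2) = j + 5/2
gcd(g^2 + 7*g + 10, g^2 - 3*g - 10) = g + 2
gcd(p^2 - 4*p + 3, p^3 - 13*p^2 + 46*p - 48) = p - 3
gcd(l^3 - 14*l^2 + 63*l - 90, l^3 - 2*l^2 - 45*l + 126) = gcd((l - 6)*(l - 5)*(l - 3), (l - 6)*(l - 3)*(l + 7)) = l^2 - 9*l + 18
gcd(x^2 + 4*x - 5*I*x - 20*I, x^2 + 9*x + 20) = x + 4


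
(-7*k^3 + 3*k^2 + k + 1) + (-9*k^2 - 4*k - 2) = -7*k^3 - 6*k^2 - 3*k - 1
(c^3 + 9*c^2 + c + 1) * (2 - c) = -c^4 - 7*c^3 + 17*c^2 + c + 2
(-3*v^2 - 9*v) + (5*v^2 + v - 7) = 2*v^2 - 8*v - 7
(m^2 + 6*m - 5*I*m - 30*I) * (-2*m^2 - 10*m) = -2*m^4 - 22*m^3 + 10*I*m^3 - 60*m^2 + 110*I*m^2 + 300*I*m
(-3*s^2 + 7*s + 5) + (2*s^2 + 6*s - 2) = -s^2 + 13*s + 3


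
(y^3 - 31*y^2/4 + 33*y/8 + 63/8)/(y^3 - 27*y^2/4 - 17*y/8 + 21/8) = (2*y - 3)/(2*y - 1)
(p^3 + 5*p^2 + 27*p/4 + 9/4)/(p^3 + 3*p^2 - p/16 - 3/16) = 4*(4*p^2 + 8*p + 3)/(16*p^2 - 1)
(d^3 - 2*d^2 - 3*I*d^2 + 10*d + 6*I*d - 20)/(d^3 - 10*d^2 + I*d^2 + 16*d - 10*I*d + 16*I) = (d^2 - 3*I*d + 10)/(d^2 + d*(-8 + I) - 8*I)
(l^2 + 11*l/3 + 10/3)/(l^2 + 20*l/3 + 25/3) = (l + 2)/(l + 5)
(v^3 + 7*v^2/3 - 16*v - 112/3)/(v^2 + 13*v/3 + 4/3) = (3*v^2 - 5*v - 28)/(3*v + 1)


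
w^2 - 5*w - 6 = (w - 6)*(w + 1)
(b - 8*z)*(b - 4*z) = b^2 - 12*b*z + 32*z^2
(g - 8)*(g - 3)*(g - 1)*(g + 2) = g^4 - 10*g^3 + 11*g^2 + 46*g - 48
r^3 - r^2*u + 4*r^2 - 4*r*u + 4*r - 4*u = (r + 2)^2*(r - u)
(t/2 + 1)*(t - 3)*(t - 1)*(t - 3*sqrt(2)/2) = t^4/2 - 3*sqrt(2)*t^3/4 - t^3 - 5*t^2/2 + 3*sqrt(2)*t^2/2 + 3*t + 15*sqrt(2)*t/4 - 9*sqrt(2)/2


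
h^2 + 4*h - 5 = (h - 1)*(h + 5)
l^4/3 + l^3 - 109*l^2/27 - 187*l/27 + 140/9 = (l/3 + 1)*(l - 7/3)*(l - 5/3)*(l + 4)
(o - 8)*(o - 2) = o^2 - 10*o + 16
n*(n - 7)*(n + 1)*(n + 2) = n^4 - 4*n^3 - 19*n^2 - 14*n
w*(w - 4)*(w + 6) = w^3 + 2*w^2 - 24*w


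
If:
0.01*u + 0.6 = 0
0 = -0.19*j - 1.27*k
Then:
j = -6.68421052631579*k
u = -60.00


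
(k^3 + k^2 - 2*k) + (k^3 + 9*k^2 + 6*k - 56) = 2*k^3 + 10*k^2 + 4*k - 56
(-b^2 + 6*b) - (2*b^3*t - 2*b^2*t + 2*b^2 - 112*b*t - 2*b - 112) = -2*b^3*t + 2*b^2*t - 3*b^2 + 112*b*t + 8*b + 112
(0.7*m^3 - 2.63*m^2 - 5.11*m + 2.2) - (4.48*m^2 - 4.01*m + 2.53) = 0.7*m^3 - 7.11*m^2 - 1.1*m - 0.33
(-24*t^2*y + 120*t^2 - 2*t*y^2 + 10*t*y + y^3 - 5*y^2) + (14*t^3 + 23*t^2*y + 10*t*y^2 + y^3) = 14*t^3 - t^2*y + 120*t^2 + 8*t*y^2 + 10*t*y + 2*y^3 - 5*y^2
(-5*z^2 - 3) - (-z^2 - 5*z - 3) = -4*z^2 + 5*z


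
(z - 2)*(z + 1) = z^2 - z - 2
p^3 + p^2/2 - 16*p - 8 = (p - 4)*(p + 1/2)*(p + 4)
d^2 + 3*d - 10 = (d - 2)*(d + 5)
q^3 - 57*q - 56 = (q - 8)*(q + 1)*(q + 7)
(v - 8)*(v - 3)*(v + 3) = v^3 - 8*v^2 - 9*v + 72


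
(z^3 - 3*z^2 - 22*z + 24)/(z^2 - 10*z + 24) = (z^2 + 3*z - 4)/(z - 4)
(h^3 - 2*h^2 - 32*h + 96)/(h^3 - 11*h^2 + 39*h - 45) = (h^3 - 2*h^2 - 32*h + 96)/(h^3 - 11*h^2 + 39*h - 45)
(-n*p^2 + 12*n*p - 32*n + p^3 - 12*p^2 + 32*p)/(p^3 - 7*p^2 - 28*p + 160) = (-n + p)/(p + 5)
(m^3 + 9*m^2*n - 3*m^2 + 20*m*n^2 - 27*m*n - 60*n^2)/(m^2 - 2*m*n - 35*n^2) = (m^2 + 4*m*n - 3*m - 12*n)/(m - 7*n)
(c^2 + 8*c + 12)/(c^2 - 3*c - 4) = (c^2 + 8*c + 12)/(c^2 - 3*c - 4)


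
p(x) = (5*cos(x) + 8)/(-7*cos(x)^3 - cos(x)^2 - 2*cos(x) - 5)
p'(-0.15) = 0.17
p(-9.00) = 2.68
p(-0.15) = -0.88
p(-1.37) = -1.64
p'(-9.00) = 16.70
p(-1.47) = -1.63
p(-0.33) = -0.93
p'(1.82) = 0.17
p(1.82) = -1.52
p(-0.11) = -0.87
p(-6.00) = -0.91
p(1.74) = -1.54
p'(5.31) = 0.94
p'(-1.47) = -0.20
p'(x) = (5*cos(x) + 8)*(-21*sin(x)*cos(x)^2 - 2*sin(x)*cos(x) - 2*sin(x))/(-7*cos(x)^3 - cos(x)^2 - 2*cos(x) - 5)^2 - 5*sin(x)/(-7*cos(x)^3 - cos(x)^2 - 2*cos(x) - 5) = (-70*cos(x)^3 - 173*cos(x)^2 - 16*cos(x) + 9)*sin(x)/(7*cos(x)^3 + cos(x)^2 + 2*cos(x) + 5)^2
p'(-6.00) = -0.32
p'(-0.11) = 0.12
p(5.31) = -1.41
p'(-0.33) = 0.38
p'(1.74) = 0.32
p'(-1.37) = 0.05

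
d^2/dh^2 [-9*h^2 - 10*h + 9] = -18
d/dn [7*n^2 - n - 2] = 14*n - 1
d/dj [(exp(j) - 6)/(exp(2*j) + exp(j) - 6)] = (12 - exp(j))*exp(2*j)/(exp(4*j) + 2*exp(3*j) - 11*exp(2*j) - 12*exp(j) + 36)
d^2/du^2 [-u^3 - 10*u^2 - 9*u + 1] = -6*u - 20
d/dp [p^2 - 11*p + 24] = 2*p - 11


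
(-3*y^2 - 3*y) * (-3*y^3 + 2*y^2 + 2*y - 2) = 9*y^5 + 3*y^4 - 12*y^3 + 6*y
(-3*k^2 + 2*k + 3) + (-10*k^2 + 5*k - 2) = -13*k^2 + 7*k + 1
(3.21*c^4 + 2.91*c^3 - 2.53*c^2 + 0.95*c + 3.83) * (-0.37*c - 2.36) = -1.1877*c^5 - 8.6523*c^4 - 5.9315*c^3 + 5.6193*c^2 - 3.6591*c - 9.0388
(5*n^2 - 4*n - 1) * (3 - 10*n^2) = -50*n^4 + 40*n^3 + 25*n^2 - 12*n - 3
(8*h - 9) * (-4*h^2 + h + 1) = -32*h^3 + 44*h^2 - h - 9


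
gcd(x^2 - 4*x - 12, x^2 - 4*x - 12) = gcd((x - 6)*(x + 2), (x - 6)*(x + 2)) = x^2 - 4*x - 12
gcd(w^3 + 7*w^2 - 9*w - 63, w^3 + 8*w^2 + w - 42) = w^2 + 10*w + 21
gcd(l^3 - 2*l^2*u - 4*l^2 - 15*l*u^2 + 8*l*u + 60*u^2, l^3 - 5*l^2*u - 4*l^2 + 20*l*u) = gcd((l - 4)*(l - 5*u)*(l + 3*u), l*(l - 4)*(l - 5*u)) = -l^2 + 5*l*u + 4*l - 20*u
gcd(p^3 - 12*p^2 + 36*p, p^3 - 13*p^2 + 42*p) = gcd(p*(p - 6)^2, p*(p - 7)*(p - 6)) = p^2 - 6*p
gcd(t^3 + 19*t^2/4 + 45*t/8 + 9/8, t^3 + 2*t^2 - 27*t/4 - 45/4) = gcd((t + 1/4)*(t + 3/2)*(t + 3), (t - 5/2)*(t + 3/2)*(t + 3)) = t^2 + 9*t/2 + 9/2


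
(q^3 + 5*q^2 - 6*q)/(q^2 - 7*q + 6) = q*(q + 6)/(q - 6)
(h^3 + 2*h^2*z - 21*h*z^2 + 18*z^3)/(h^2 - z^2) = (h^2 + 3*h*z - 18*z^2)/(h + z)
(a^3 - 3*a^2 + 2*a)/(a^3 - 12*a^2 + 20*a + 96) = a*(a^2 - 3*a + 2)/(a^3 - 12*a^2 + 20*a + 96)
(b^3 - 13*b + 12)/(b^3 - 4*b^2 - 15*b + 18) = (b^2 + b - 12)/(b^2 - 3*b - 18)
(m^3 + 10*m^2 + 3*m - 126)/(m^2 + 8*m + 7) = (m^2 + 3*m - 18)/(m + 1)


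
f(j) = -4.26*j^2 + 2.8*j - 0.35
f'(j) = 2.8 - 8.52*j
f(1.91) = -10.54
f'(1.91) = -13.47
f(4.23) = -64.73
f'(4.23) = -33.24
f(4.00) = -57.31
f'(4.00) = -31.28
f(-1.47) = -13.67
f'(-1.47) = 15.32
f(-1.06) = -8.10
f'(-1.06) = 11.83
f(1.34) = -4.25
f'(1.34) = -8.62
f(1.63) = -7.10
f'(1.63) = -11.09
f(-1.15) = -9.20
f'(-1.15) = 12.60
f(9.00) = -320.21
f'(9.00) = -73.88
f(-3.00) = -47.09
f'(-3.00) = 28.36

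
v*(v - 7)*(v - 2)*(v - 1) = v^4 - 10*v^3 + 23*v^2 - 14*v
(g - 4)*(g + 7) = g^2 + 3*g - 28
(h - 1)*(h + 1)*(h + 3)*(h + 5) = h^4 + 8*h^3 + 14*h^2 - 8*h - 15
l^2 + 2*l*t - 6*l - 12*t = (l - 6)*(l + 2*t)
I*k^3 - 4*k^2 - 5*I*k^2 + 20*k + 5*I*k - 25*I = (k - 5)*(k + 5*I)*(I*k + 1)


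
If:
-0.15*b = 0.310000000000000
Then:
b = -2.07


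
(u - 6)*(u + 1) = u^2 - 5*u - 6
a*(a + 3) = a^2 + 3*a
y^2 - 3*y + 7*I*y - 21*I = (y - 3)*(y + 7*I)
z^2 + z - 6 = (z - 2)*(z + 3)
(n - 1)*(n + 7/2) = n^2 + 5*n/2 - 7/2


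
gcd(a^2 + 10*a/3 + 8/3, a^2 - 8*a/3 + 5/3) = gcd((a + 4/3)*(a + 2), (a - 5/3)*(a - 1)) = 1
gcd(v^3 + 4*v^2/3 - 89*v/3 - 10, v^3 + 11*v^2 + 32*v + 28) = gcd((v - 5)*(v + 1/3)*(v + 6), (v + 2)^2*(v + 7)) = 1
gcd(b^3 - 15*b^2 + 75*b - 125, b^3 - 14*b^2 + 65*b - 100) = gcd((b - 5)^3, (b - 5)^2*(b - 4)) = b^2 - 10*b + 25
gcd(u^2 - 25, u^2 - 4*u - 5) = u - 5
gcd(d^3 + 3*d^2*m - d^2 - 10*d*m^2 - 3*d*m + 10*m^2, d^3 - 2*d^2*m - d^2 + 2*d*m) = d^2 - 2*d*m - d + 2*m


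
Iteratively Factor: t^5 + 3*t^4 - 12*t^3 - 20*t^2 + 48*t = (t + 4)*(t^4 - t^3 - 8*t^2 + 12*t) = (t + 3)*(t + 4)*(t^3 - 4*t^2 + 4*t) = (t - 2)*(t + 3)*(t + 4)*(t^2 - 2*t) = (t - 2)^2*(t + 3)*(t + 4)*(t)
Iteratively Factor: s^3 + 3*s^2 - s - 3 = (s - 1)*(s^2 + 4*s + 3) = (s - 1)*(s + 3)*(s + 1)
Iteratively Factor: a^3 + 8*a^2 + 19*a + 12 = (a + 1)*(a^2 + 7*a + 12) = (a + 1)*(a + 4)*(a + 3)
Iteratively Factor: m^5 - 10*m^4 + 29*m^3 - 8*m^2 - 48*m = (m + 1)*(m^4 - 11*m^3 + 40*m^2 - 48*m) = (m - 4)*(m + 1)*(m^3 - 7*m^2 + 12*m) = (m - 4)^2*(m + 1)*(m^2 - 3*m) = (m - 4)^2*(m - 3)*(m + 1)*(m)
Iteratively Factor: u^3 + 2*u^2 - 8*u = (u)*(u^2 + 2*u - 8) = u*(u + 4)*(u - 2)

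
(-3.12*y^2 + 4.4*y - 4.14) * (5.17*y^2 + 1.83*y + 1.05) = -16.1304*y^4 + 17.0384*y^3 - 16.6278*y^2 - 2.9562*y - 4.347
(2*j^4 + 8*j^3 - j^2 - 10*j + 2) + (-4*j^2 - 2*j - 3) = 2*j^4 + 8*j^3 - 5*j^2 - 12*j - 1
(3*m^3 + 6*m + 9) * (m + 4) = 3*m^4 + 12*m^3 + 6*m^2 + 33*m + 36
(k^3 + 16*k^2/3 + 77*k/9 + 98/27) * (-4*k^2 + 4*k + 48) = -4*k^5 - 52*k^4/3 + 316*k^3/9 + 7444*k^2/27 + 11480*k/27 + 1568/9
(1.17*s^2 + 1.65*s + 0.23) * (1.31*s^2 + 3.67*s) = 1.5327*s^4 + 6.4554*s^3 + 6.3568*s^2 + 0.8441*s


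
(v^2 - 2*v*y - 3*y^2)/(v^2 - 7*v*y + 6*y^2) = (v^2 - 2*v*y - 3*y^2)/(v^2 - 7*v*y + 6*y^2)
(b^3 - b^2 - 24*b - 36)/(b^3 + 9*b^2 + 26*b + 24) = (b - 6)/(b + 4)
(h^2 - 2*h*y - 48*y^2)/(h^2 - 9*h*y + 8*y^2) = (-h - 6*y)/(-h + y)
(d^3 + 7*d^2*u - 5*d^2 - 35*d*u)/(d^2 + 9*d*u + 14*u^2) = d*(d - 5)/(d + 2*u)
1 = 1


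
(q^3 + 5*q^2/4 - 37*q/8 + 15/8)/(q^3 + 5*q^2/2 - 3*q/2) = (q - 5/4)/q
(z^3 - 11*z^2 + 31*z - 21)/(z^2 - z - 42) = (z^2 - 4*z + 3)/(z + 6)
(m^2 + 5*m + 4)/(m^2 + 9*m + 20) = (m + 1)/(m + 5)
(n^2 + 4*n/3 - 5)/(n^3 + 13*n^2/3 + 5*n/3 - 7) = (3*n - 5)/(3*n^2 + 4*n - 7)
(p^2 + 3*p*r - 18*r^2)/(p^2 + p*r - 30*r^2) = (p - 3*r)/(p - 5*r)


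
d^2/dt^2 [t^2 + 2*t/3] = 2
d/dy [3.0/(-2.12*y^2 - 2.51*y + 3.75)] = (12.72*y + 7.53)/(2.12*y^2 + 2.51*y - 3.75)^2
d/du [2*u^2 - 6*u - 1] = 4*u - 6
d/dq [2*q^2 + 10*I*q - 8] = 4*q + 10*I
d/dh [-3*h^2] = -6*h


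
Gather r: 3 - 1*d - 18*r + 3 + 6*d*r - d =-2*d + r*(6*d - 18) + 6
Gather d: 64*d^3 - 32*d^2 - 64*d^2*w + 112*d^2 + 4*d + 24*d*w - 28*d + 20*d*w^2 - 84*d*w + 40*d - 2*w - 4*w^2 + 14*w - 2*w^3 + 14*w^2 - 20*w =64*d^3 + d^2*(80 - 64*w) + d*(20*w^2 - 60*w + 16) - 2*w^3 + 10*w^2 - 8*w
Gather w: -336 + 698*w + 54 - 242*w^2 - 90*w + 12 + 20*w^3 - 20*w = 20*w^3 - 242*w^2 + 588*w - 270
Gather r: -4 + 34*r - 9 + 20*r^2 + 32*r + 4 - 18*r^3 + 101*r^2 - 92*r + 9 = -18*r^3 + 121*r^2 - 26*r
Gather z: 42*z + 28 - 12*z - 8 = 30*z + 20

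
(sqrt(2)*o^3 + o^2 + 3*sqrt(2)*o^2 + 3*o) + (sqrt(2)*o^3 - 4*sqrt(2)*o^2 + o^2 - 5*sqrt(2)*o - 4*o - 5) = 2*sqrt(2)*o^3 - sqrt(2)*o^2 + 2*o^2 - 5*sqrt(2)*o - o - 5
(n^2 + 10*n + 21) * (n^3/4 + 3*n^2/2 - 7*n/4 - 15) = n^5/4 + 4*n^4 + 37*n^3/2 - n^2 - 747*n/4 - 315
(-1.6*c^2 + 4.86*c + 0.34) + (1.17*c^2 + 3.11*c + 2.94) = -0.43*c^2 + 7.97*c + 3.28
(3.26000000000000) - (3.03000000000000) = 0.230000000000000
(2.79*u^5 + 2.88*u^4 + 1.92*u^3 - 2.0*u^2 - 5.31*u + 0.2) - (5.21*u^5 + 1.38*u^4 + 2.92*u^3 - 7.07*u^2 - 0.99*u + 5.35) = -2.42*u^5 + 1.5*u^4 - 1.0*u^3 + 5.07*u^2 - 4.32*u - 5.15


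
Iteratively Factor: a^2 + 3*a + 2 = (a + 1)*(a + 2)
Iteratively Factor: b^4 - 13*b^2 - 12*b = (b - 4)*(b^3 + 4*b^2 + 3*b) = (b - 4)*(b + 3)*(b^2 + b) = b*(b - 4)*(b + 3)*(b + 1)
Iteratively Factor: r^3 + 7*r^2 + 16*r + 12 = (r + 2)*(r^2 + 5*r + 6) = (r + 2)*(r + 3)*(r + 2)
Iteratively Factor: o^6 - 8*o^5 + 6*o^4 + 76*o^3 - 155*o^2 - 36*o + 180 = (o - 3)*(o^5 - 5*o^4 - 9*o^3 + 49*o^2 - 8*o - 60) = (o - 3)*(o - 2)*(o^4 - 3*o^3 - 15*o^2 + 19*o + 30) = (o - 3)*(o - 2)*(o + 3)*(o^3 - 6*o^2 + 3*o + 10) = (o - 3)*(o - 2)^2*(o + 3)*(o^2 - 4*o - 5) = (o - 5)*(o - 3)*(o - 2)^2*(o + 3)*(o + 1)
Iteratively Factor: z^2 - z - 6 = (z + 2)*(z - 3)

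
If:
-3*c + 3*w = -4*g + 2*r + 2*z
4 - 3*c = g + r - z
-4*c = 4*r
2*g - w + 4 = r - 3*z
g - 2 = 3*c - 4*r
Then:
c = -2/15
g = 16/15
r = 2/15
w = -18/5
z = -16/5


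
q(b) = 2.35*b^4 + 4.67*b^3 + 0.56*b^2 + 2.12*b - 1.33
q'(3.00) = 385.37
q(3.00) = 326.51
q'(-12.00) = -14237.08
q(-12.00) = 40713.71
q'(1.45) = 61.86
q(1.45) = 27.55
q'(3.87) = 761.11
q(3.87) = 813.06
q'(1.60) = 78.28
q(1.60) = 38.02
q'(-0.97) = 5.64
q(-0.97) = -5.04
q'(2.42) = 220.10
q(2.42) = 153.86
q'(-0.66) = 4.78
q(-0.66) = -3.38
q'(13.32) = 24717.43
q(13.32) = 85137.68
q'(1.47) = 63.90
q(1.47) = 28.80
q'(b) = 9.4*b^3 + 14.01*b^2 + 1.12*b + 2.12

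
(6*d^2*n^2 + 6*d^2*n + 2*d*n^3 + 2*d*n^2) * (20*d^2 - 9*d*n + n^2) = 120*d^4*n^2 + 120*d^4*n - 14*d^3*n^3 - 14*d^3*n^2 - 12*d^2*n^4 - 12*d^2*n^3 + 2*d*n^5 + 2*d*n^4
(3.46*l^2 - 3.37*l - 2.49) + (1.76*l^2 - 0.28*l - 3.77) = 5.22*l^2 - 3.65*l - 6.26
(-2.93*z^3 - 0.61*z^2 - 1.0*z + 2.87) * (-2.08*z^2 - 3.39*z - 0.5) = 6.0944*z^5 + 11.2015*z^4 + 5.6129*z^3 - 2.2746*z^2 - 9.2293*z - 1.435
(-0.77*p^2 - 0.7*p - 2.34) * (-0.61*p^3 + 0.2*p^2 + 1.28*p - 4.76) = 0.4697*p^5 + 0.273*p^4 + 0.3018*p^3 + 2.3012*p^2 + 0.3368*p + 11.1384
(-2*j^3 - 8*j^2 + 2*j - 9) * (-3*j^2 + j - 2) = 6*j^5 + 22*j^4 - 10*j^3 + 45*j^2 - 13*j + 18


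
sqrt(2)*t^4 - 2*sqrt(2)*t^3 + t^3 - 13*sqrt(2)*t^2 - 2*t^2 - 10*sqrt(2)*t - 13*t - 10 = (t - 5)*(t + 1)*(t + 2)*(sqrt(2)*t + 1)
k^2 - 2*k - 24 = (k - 6)*(k + 4)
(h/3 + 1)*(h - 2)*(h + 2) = h^3/3 + h^2 - 4*h/3 - 4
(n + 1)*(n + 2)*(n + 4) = n^3 + 7*n^2 + 14*n + 8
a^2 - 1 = (a - 1)*(a + 1)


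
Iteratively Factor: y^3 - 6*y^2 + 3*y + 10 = (y - 2)*(y^2 - 4*y - 5) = (y - 5)*(y - 2)*(y + 1)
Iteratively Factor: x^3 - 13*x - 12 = (x + 1)*(x^2 - x - 12) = (x - 4)*(x + 1)*(x + 3)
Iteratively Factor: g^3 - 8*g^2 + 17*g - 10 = (g - 2)*(g^2 - 6*g + 5) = (g - 2)*(g - 1)*(g - 5)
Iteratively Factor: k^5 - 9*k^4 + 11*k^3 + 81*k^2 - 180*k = (k + 3)*(k^4 - 12*k^3 + 47*k^2 - 60*k) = k*(k + 3)*(k^3 - 12*k^2 + 47*k - 60) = k*(k - 4)*(k + 3)*(k^2 - 8*k + 15) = k*(k - 5)*(k - 4)*(k + 3)*(k - 3)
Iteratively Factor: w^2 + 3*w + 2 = (w + 2)*(w + 1)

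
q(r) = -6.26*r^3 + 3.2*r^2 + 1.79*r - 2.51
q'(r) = -18.78*r^2 + 6.4*r + 1.79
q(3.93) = -326.02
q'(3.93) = -263.11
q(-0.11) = -2.66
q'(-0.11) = 0.86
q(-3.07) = 203.28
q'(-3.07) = -194.86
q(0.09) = -2.33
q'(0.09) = 2.21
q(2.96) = -131.52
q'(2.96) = -143.81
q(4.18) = -396.31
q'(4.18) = -299.59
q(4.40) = -465.93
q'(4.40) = -333.63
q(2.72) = -99.94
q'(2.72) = -119.74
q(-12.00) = 11254.09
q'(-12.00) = -2779.33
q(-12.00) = 11254.09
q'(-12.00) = -2779.33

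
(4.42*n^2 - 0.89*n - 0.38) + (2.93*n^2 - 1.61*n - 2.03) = 7.35*n^2 - 2.5*n - 2.41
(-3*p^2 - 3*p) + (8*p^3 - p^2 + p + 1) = 8*p^3 - 4*p^2 - 2*p + 1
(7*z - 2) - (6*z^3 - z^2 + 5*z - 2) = -6*z^3 + z^2 + 2*z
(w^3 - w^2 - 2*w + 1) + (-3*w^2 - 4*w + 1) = w^3 - 4*w^2 - 6*w + 2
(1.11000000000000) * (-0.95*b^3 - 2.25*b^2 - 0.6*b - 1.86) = -1.0545*b^3 - 2.4975*b^2 - 0.666*b - 2.0646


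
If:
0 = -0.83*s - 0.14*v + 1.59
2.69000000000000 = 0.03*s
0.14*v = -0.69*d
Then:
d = 105.56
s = 89.67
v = -520.24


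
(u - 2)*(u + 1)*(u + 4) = u^3 + 3*u^2 - 6*u - 8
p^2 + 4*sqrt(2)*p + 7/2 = (p + sqrt(2)/2)*(p + 7*sqrt(2)/2)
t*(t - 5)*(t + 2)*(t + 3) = t^4 - 19*t^2 - 30*t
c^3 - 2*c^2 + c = c*(c - 1)^2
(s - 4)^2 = s^2 - 8*s + 16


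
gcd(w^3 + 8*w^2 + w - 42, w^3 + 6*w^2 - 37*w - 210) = w + 7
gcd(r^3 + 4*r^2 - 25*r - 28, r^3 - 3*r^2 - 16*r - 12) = r + 1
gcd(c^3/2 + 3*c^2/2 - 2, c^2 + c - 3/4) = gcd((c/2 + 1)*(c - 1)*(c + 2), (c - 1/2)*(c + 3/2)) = 1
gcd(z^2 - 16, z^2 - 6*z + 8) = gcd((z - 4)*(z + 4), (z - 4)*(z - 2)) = z - 4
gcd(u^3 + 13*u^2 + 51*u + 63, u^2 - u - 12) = u + 3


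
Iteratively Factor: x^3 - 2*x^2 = (x)*(x^2 - 2*x) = x*(x - 2)*(x)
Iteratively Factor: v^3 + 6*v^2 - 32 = (v + 4)*(v^2 + 2*v - 8) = (v - 2)*(v + 4)*(v + 4)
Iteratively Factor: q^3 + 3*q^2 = (q + 3)*(q^2) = q*(q + 3)*(q)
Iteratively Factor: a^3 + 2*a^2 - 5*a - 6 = (a + 1)*(a^2 + a - 6) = (a + 1)*(a + 3)*(a - 2)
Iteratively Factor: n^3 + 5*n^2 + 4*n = (n + 1)*(n^2 + 4*n) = n*(n + 1)*(n + 4)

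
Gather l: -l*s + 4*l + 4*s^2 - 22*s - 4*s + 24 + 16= l*(4 - s) + 4*s^2 - 26*s + 40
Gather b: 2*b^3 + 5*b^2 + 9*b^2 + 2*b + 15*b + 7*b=2*b^3 + 14*b^2 + 24*b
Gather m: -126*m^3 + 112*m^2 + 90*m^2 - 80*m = -126*m^3 + 202*m^2 - 80*m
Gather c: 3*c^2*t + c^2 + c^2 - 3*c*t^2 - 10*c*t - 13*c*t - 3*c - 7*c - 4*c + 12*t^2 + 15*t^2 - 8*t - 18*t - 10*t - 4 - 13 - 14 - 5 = c^2*(3*t + 2) + c*(-3*t^2 - 23*t - 14) + 27*t^2 - 36*t - 36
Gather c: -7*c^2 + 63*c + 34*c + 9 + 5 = -7*c^2 + 97*c + 14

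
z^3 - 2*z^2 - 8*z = z*(z - 4)*(z + 2)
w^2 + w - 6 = (w - 2)*(w + 3)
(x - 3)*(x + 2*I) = x^2 - 3*x + 2*I*x - 6*I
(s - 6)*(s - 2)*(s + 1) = s^3 - 7*s^2 + 4*s + 12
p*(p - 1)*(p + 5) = p^3 + 4*p^2 - 5*p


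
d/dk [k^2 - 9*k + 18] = 2*k - 9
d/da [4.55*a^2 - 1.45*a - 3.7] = 9.1*a - 1.45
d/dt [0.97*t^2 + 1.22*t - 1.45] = 1.94*t + 1.22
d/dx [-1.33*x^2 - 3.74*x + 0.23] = -2.66*x - 3.74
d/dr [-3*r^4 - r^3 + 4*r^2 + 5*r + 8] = -12*r^3 - 3*r^2 + 8*r + 5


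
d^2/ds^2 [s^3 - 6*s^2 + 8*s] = 6*s - 12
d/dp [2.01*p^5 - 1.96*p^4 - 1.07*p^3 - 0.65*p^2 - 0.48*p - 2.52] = 10.05*p^4 - 7.84*p^3 - 3.21*p^2 - 1.3*p - 0.48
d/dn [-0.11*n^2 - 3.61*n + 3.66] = -0.22*n - 3.61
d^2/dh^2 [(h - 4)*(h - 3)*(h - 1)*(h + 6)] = 12*h^2 - 12*h - 58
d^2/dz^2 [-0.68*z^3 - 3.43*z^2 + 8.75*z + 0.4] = -4.08*z - 6.86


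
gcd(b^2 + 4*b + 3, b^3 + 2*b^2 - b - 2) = b + 1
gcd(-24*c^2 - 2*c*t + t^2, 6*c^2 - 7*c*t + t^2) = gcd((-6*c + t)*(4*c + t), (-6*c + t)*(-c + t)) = -6*c + t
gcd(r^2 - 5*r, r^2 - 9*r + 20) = r - 5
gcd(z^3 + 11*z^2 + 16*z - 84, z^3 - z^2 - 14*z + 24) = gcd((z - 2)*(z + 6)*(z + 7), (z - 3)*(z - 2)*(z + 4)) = z - 2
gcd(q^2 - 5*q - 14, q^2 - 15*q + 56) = q - 7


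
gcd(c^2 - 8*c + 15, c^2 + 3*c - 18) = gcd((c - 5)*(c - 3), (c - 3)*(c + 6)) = c - 3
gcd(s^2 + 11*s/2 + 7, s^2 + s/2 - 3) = s + 2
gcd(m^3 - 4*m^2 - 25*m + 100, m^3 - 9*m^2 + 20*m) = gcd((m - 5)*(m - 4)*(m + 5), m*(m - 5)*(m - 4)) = m^2 - 9*m + 20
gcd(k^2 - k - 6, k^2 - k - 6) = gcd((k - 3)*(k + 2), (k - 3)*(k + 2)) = k^2 - k - 6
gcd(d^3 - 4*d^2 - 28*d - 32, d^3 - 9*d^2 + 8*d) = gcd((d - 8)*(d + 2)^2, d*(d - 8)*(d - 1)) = d - 8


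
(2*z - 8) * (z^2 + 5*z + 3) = 2*z^3 + 2*z^2 - 34*z - 24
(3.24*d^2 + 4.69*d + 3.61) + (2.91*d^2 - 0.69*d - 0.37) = 6.15*d^2 + 4.0*d + 3.24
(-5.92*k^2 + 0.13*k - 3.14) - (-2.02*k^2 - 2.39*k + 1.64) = -3.9*k^2 + 2.52*k - 4.78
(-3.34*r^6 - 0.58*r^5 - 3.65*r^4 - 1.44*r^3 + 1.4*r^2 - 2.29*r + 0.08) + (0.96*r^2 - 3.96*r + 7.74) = -3.34*r^6 - 0.58*r^5 - 3.65*r^4 - 1.44*r^3 + 2.36*r^2 - 6.25*r + 7.82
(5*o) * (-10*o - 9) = -50*o^2 - 45*o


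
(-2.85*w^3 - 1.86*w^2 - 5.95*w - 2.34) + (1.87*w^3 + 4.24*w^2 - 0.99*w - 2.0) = -0.98*w^3 + 2.38*w^2 - 6.94*w - 4.34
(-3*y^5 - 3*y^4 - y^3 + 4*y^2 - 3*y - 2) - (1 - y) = -3*y^5 - 3*y^4 - y^3 + 4*y^2 - 2*y - 3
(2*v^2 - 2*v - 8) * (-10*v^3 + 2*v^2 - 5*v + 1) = -20*v^5 + 24*v^4 + 66*v^3 - 4*v^2 + 38*v - 8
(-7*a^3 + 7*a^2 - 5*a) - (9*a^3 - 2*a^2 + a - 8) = -16*a^3 + 9*a^2 - 6*a + 8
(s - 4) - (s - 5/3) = -7/3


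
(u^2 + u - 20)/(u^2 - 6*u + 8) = (u + 5)/(u - 2)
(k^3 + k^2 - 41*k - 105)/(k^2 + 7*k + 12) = (k^2 - 2*k - 35)/(k + 4)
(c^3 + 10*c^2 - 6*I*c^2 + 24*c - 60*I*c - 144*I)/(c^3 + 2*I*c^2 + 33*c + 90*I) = (c^2 + 10*c + 24)/(c^2 + 8*I*c - 15)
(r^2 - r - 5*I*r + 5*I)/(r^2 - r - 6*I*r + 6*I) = (r - 5*I)/(r - 6*I)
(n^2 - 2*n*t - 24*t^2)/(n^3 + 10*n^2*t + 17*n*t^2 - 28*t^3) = (-n + 6*t)/(-n^2 - 6*n*t + 7*t^2)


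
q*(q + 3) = q^2 + 3*q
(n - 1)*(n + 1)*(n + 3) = n^3 + 3*n^2 - n - 3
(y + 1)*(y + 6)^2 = y^3 + 13*y^2 + 48*y + 36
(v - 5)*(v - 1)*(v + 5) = v^3 - v^2 - 25*v + 25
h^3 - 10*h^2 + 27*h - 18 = (h - 6)*(h - 3)*(h - 1)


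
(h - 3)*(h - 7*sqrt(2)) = h^2 - 7*sqrt(2)*h - 3*h + 21*sqrt(2)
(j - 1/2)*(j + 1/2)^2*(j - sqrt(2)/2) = j^4 - sqrt(2)*j^3/2 + j^3/2 - sqrt(2)*j^2/4 - j^2/4 - j/8 + sqrt(2)*j/8 + sqrt(2)/16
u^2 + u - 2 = (u - 1)*(u + 2)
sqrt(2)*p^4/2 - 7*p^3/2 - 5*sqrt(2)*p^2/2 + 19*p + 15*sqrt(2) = (p - 3*sqrt(2))*(p - 5*sqrt(2)/2)*(p + sqrt(2))*(sqrt(2)*p/2 + 1)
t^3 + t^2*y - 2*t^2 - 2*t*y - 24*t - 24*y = (t - 6)*(t + 4)*(t + y)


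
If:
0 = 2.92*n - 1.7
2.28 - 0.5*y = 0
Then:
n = 0.58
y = 4.56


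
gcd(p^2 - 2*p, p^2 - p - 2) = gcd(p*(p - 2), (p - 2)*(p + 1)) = p - 2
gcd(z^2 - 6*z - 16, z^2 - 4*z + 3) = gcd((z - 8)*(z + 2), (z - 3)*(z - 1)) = 1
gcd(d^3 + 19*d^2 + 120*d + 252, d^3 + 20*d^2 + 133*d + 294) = d^2 + 13*d + 42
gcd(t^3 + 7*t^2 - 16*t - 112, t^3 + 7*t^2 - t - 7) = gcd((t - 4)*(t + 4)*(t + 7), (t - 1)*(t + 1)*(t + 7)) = t + 7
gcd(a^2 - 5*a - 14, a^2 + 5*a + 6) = a + 2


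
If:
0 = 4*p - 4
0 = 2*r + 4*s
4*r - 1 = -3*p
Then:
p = 1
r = -1/2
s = 1/4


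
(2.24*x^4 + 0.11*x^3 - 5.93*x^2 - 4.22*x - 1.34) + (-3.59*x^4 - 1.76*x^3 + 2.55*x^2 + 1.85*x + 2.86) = -1.35*x^4 - 1.65*x^3 - 3.38*x^2 - 2.37*x + 1.52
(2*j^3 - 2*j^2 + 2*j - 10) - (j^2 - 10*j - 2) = 2*j^3 - 3*j^2 + 12*j - 8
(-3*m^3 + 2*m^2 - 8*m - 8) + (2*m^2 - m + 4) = -3*m^3 + 4*m^2 - 9*m - 4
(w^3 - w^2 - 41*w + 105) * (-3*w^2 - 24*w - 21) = -3*w^5 - 21*w^4 + 126*w^3 + 690*w^2 - 1659*w - 2205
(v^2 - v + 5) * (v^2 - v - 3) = v^4 - 2*v^3 + 3*v^2 - 2*v - 15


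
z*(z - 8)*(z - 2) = z^3 - 10*z^2 + 16*z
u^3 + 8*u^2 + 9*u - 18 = (u - 1)*(u + 3)*(u + 6)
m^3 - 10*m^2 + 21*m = m*(m - 7)*(m - 3)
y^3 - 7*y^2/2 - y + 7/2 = (y - 7/2)*(y - 1)*(y + 1)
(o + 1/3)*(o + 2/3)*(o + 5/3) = o^3 + 8*o^2/3 + 17*o/9 + 10/27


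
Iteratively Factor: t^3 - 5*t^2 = (t)*(t^2 - 5*t) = t^2*(t - 5)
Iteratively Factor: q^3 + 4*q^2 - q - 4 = (q - 1)*(q^2 + 5*q + 4) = (q - 1)*(q + 4)*(q + 1)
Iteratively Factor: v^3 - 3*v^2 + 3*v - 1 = (v - 1)*(v^2 - 2*v + 1) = (v - 1)^2*(v - 1)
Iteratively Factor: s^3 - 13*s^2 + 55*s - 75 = (s - 3)*(s^2 - 10*s + 25) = (s - 5)*(s - 3)*(s - 5)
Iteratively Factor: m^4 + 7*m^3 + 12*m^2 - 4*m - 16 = (m + 4)*(m^3 + 3*m^2 - 4) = (m + 2)*(m + 4)*(m^2 + m - 2) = (m + 2)^2*(m + 4)*(m - 1)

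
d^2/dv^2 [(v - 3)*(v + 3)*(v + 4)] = 6*v + 8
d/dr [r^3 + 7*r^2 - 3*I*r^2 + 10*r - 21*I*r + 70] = 3*r^2 + r*(14 - 6*I) + 10 - 21*I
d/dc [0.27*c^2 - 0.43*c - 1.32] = 0.54*c - 0.43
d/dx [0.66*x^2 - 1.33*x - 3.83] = 1.32*x - 1.33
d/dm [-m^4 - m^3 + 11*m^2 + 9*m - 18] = -4*m^3 - 3*m^2 + 22*m + 9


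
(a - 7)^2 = a^2 - 14*a + 49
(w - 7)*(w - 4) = w^2 - 11*w + 28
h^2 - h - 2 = (h - 2)*(h + 1)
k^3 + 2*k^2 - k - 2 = (k - 1)*(k + 1)*(k + 2)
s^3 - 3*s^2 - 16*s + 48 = (s - 4)*(s - 3)*(s + 4)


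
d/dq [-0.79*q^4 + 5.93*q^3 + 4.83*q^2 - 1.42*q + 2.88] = -3.16*q^3 + 17.79*q^2 + 9.66*q - 1.42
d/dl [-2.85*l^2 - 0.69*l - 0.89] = -5.7*l - 0.69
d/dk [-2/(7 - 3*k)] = -6/(3*k - 7)^2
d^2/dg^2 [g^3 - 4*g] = 6*g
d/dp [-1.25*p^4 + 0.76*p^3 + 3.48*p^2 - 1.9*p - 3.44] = -5.0*p^3 + 2.28*p^2 + 6.96*p - 1.9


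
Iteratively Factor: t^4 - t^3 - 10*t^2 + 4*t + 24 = (t - 2)*(t^3 + t^2 - 8*t - 12) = (t - 2)*(t + 2)*(t^2 - t - 6) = (t - 3)*(t - 2)*(t + 2)*(t + 2)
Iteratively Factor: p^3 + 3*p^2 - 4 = (p + 2)*(p^2 + p - 2) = (p + 2)^2*(p - 1)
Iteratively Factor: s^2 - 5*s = (s)*(s - 5)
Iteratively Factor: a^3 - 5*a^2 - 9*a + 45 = (a - 3)*(a^2 - 2*a - 15) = (a - 3)*(a + 3)*(a - 5)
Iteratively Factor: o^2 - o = (o)*(o - 1)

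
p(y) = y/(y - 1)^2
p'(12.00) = -0.00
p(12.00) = 0.10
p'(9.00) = -0.02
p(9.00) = 0.14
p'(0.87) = 851.16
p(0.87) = 51.48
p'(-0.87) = 0.02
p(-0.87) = -0.25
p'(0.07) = 1.33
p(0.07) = 0.08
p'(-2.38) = -0.04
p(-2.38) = -0.21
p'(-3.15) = -0.03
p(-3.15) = -0.18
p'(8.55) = -0.02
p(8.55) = 0.15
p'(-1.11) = -0.01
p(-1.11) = -0.25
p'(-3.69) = -0.03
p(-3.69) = -0.17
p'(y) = -2*y/(y - 1)^3 + (y - 1)^(-2)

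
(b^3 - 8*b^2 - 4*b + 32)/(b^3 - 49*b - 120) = (b^2 - 4)/(b^2 + 8*b + 15)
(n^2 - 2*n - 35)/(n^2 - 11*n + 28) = (n + 5)/(n - 4)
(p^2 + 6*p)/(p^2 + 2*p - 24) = p/(p - 4)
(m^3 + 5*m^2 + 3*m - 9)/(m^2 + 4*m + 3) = (m^2 + 2*m - 3)/(m + 1)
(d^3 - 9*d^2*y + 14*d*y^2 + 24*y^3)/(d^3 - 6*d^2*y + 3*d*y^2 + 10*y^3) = (d^2 - 10*d*y + 24*y^2)/(d^2 - 7*d*y + 10*y^2)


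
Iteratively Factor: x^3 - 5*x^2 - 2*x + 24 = (x + 2)*(x^2 - 7*x + 12) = (x - 3)*(x + 2)*(x - 4)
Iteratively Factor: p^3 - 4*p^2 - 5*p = (p + 1)*(p^2 - 5*p) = (p - 5)*(p + 1)*(p)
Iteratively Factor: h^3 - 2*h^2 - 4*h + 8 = (h - 2)*(h^2 - 4) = (h - 2)*(h + 2)*(h - 2)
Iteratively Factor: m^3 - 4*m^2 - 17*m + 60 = (m - 3)*(m^2 - m - 20) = (m - 5)*(m - 3)*(m + 4)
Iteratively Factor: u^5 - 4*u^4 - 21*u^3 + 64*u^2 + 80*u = (u - 5)*(u^4 + u^3 - 16*u^2 - 16*u) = u*(u - 5)*(u^3 + u^2 - 16*u - 16) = u*(u - 5)*(u - 4)*(u^2 + 5*u + 4) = u*(u - 5)*(u - 4)*(u + 1)*(u + 4)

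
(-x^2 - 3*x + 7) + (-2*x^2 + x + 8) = -3*x^2 - 2*x + 15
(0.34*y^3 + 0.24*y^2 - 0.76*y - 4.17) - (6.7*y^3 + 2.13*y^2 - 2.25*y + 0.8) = -6.36*y^3 - 1.89*y^2 + 1.49*y - 4.97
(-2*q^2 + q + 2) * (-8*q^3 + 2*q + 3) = 16*q^5 - 8*q^4 - 20*q^3 - 4*q^2 + 7*q + 6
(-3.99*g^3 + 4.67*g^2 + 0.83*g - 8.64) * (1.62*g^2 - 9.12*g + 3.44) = -6.4638*g^5 + 43.9542*g^4 - 54.9714*g^3 - 5.5016*g^2 + 81.652*g - 29.7216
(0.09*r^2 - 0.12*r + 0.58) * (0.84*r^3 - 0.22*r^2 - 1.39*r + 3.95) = 0.0756*r^5 - 0.1206*r^4 + 0.3885*r^3 + 0.3947*r^2 - 1.2802*r + 2.291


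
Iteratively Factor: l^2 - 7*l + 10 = (l - 5)*(l - 2)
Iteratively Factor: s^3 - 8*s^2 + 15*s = (s)*(s^2 - 8*s + 15) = s*(s - 5)*(s - 3)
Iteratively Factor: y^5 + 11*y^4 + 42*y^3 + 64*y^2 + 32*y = (y)*(y^4 + 11*y^3 + 42*y^2 + 64*y + 32) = y*(y + 1)*(y^3 + 10*y^2 + 32*y + 32) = y*(y + 1)*(y + 4)*(y^2 + 6*y + 8) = y*(y + 1)*(y + 4)^2*(y + 2)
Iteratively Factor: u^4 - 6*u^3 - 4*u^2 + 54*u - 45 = (u - 1)*(u^3 - 5*u^2 - 9*u + 45) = (u - 5)*(u - 1)*(u^2 - 9) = (u - 5)*(u - 3)*(u - 1)*(u + 3)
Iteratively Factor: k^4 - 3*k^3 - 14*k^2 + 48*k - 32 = (k - 4)*(k^3 + k^2 - 10*k + 8) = (k - 4)*(k - 2)*(k^2 + 3*k - 4) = (k - 4)*(k - 2)*(k + 4)*(k - 1)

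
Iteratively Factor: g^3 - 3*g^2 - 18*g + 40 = (g - 5)*(g^2 + 2*g - 8) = (g - 5)*(g - 2)*(g + 4)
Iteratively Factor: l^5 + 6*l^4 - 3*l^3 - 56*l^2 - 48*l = (l + 1)*(l^4 + 5*l^3 - 8*l^2 - 48*l) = l*(l + 1)*(l^3 + 5*l^2 - 8*l - 48) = l*(l + 1)*(l + 4)*(l^2 + l - 12) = l*(l + 1)*(l + 4)^2*(l - 3)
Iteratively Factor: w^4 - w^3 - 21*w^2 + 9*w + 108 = (w - 4)*(w^3 + 3*w^2 - 9*w - 27) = (w - 4)*(w - 3)*(w^2 + 6*w + 9) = (w - 4)*(w - 3)*(w + 3)*(w + 3)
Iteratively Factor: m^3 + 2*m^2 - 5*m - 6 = (m - 2)*(m^2 + 4*m + 3) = (m - 2)*(m + 3)*(m + 1)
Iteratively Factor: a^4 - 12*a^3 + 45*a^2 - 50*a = (a)*(a^3 - 12*a^2 + 45*a - 50) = a*(a - 5)*(a^2 - 7*a + 10) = a*(a - 5)*(a - 2)*(a - 5)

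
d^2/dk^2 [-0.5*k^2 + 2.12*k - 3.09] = -1.00000000000000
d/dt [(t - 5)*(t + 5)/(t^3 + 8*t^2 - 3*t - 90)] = (-t^2 + 10*t - 3)/(t^4 + 6*t^3 - 27*t^2 - 108*t + 324)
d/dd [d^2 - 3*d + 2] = 2*d - 3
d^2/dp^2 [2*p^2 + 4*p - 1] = 4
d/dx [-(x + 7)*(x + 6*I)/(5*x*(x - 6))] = (x^2*(13 + 6*I) + 84*I*x - 252*I)/(5*x^2*(x^2 - 12*x + 36))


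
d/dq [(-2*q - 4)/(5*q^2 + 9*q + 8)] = 10*(q^2 + 4*q + 2)/(25*q^4 + 90*q^3 + 161*q^2 + 144*q + 64)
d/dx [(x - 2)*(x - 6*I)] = 2*x - 2 - 6*I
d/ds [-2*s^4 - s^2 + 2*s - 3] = -8*s^3 - 2*s + 2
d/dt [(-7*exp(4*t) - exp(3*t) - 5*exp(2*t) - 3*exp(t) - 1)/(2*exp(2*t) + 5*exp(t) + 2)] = (-28*exp(5*t) - 107*exp(4*t) - 66*exp(3*t) - 25*exp(2*t) - 16*exp(t) - 1)*exp(t)/(4*exp(4*t) + 20*exp(3*t) + 33*exp(2*t) + 20*exp(t) + 4)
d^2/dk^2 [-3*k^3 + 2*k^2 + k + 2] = 4 - 18*k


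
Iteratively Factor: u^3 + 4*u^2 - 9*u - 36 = (u - 3)*(u^2 + 7*u + 12) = (u - 3)*(u + 3)*(u + 4)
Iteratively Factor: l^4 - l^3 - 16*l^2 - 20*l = (l + 2)*(l^3 - 3*l^2 - 10*l) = (l - 5)*(l + 2)*(l^2 + 2*l) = l*(l - 5)*(l + 2)*(l + 2)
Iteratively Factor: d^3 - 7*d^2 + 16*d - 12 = (d - 3)*(d^2 - 4*d + 4) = (d - 3)*(d - 2)*(d - 2)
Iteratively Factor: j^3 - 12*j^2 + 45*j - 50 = (j - 2)*(j^2 - 10*j + 25) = (j - 5)*(j - 2)*(j - 5)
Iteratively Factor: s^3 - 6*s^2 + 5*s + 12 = (s - 4)*(s^2 - 2*s - 3) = (s - 4)*(s + 1)*(s - 3)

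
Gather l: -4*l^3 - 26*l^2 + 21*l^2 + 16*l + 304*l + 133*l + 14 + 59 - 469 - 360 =-4*l^3 - 5*l^2 + 453*l - 756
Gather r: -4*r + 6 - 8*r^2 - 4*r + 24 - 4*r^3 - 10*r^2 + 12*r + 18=-4*r^3 - 18*r^2 + 4*r + 48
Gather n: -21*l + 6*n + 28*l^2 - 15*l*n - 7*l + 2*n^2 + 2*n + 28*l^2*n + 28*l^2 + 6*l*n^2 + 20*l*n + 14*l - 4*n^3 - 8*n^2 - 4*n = 56*l^2 - 14*l - 4*n^3 + n^2*(6*l - 6) + n*(28*l^2 + 5*l + 4)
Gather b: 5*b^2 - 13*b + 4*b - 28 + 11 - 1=5*b^2 - 9*b - 18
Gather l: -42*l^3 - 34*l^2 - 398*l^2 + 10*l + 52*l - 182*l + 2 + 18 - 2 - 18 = -42*l^3 - 432*l^2 - 120*l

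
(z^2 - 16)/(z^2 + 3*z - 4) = (z - 4)/(z - 1)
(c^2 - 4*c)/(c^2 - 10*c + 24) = c/(c - 6)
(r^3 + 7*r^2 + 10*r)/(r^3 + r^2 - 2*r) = (r + 5)/(r - 1)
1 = 1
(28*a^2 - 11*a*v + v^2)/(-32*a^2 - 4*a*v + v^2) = (-28*a^2 + 11*a*v - v^2)/(32*a^2 + 4*a*v - v^2)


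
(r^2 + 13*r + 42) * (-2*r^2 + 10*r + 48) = -2*r^4 - 16*r^3 + 94*r^2 + 1044*r + 2016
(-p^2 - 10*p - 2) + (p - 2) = -p^2 - 9*p - 4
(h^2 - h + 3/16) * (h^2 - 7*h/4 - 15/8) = h^4 - 11*h^3/4 + h^2/16 + 99*h/64 - 45/128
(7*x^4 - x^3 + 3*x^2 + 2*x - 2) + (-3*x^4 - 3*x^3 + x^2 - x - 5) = 4*x^4 - 4*x^3 + 4*x^2 + x - 7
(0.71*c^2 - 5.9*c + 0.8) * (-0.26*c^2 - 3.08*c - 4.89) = -0.1846*c^4 - 0.6528*c^3 + 14.4921*c^2 + 26.387*c - 3.912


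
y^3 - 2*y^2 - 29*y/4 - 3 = (y - 4)*(y + 1/2)*(y + 3/2)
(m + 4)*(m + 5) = m^2 + 9*m + 20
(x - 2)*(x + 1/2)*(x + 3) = x^3 + 3*x^2/2 - 11*x/2 - 3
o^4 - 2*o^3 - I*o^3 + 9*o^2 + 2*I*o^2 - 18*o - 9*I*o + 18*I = (o - 2)*(o - 3*I)*(o - I)*(o + 3*I)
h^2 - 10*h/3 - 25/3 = (h - 5)*(h + 5/3)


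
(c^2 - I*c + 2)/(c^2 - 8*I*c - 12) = (c + I)/(c - 6*I)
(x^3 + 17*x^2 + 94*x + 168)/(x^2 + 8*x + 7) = (x^2 + 10*x + 24)/(x + 1)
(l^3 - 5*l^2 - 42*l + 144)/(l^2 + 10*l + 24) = (l^2 - 11*l + 24)/(l + 4)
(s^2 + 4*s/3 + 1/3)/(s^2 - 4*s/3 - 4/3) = (3*s^2 + 4*s + 1)/(3*s^2 - 4*s - 4)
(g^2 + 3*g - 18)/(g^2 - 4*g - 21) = (-g^2 - 3*g + 18)/(-g^2 + 4*g + 21)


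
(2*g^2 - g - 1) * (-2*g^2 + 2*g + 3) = -4*g^4 + 6*g^3 + 6*g^2 - 5*g - 3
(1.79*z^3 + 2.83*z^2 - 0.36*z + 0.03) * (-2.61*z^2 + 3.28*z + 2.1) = -4.6719*z^5 - 1.5151*z^4 + 13.981*z^3 + 4.6839*z^2 - 0.6576*z + 0.063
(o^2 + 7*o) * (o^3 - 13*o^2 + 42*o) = o^5 - 6*o^4 - 49*o^3 + 294*o^2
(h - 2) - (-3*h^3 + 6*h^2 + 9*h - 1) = 3*h^3 - 6*h^2 - 8*h - 1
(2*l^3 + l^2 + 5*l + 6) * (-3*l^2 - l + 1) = -6*l^5 - 5*l^4 - 14*l^3 - 22*l^2 - l + 6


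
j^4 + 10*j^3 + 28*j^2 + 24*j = j*(j + 2)^2*(j + 6)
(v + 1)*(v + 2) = v^2 + 3*v + 2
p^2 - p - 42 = (p - 7)*(p + 6)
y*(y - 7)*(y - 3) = y^3 - 10*y^2 + 21*y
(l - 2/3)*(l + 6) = l^2 + 16*l/3 - 4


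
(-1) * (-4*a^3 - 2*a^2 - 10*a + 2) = 4*a^3 + 2*a^2 + 10*a - 2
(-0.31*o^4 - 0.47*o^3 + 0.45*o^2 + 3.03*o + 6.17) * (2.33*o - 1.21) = -0.7223*o^5 - 0.72*o^4 + 1.6172*o^3 + 6.5154*o^2 + 10.7098*o - 7.4657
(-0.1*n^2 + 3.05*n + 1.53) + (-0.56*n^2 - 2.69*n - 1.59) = -0.66*n^2 + 0.36*n - 0.0600000000000001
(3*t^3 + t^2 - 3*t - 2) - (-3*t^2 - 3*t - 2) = 3*t^3 + 4*t^2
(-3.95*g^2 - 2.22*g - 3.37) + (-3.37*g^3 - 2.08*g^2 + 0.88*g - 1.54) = -3.37*g^3 - 6.03*g^2 - 1.34*g - 4.91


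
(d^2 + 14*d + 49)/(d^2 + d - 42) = (d + 7)/(d - 6)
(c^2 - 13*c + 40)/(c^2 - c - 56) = (c - 5)/(c + 7)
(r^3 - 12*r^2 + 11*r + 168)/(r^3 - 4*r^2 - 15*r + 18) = (r^2 - 15*r + 56)/(r^2 - 7*r + 6)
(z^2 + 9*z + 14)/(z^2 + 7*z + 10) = (z + 7)/(z + 5)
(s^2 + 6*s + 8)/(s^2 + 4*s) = (s + 2)/s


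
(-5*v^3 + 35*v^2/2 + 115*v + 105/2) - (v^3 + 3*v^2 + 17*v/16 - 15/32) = -6*v^3 + 29*v^2/2 + 1823*v/16 + 1695/32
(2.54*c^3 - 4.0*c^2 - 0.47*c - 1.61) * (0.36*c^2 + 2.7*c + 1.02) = 0.9144*c^5 + 5.418*c^4 - 8.3784*c^3 - 5.9286*c^2 - 4.8264*c - 1.6422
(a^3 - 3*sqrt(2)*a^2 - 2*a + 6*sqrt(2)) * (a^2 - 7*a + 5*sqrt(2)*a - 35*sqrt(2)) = a^5 - 7*a^4 + 2*sqrt(2)*a^4 - 32*a^3 - 14*sqrt(2)*a^3 - 4*sqrt(2)*a^2 + 224*a^2 + 28*sqrt(2)*a + 60*a - 420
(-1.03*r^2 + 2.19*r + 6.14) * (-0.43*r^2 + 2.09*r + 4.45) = 0.4429*r^4 - 3.0944*r^3 - 2.6466*r^2 + 22.5781*r + 27.323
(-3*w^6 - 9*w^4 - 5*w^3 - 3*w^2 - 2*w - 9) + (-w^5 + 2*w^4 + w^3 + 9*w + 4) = -3*w^6 - w^5 - 7*w^4 - 4*w^3 - 3*w^2 + 7*w - 5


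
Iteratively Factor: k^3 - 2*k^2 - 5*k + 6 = (k - 1)*(k^2 - k - 6) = (k - 3)*(k - 1)*(k + 2)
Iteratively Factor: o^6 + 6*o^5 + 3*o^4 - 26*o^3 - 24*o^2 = (o + 4)*(o^5 + 2*o^4 - 5*o^3 - 6*o^2) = (o + 3)*(o + 4)*(o^4 - o^3 - 2*o^2) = o*(o + 3)*(o + 4)*(o^3 - o^2 - 2*o) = o*(o + 1)*(o + 3)*(o + 4)*(o^2 - 2*o) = o^2*(o + 1)*(o + 3)*(o + 4)*(o - 2)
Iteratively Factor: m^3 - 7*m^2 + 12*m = (m)*(m^2 - 7*m + 12) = m*(m - 4)*(m - 3)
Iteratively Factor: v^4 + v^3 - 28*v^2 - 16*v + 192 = (v - 4)*(v^3 + 5*v^2 - 8*v - 48) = (v - 4)*(v + 4)*(v^2 + v - 12) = (v - 4)*(v + 4)^2*(v - 3)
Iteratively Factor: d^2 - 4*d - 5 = (d - 5)*(d + 1)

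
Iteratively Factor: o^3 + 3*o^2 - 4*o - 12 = (o + 3)*(o^2 - 4) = (o - 2)*(o + 3)*(o + 2)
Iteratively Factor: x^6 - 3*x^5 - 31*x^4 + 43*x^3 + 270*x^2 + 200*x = (x + 2)*(x^5 - 5*x^4 - 21*x^3 + 85*x^2 + 100*x) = (x + 2)*(x + 4)*(x^4 - 9*x^3 + 15*x^2 + 25*x) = (x - 5)*(x + 2)*(x + 4)*(x^3 - 4*x^2 - 5*x) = (x - 5)^2*(x + 2)*(x + 4)*(x^2 + x) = x*(x - 5)^2*(x + 2)*(x + 4)*(x + 1)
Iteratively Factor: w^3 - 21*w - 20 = (w + 4)*(w^2 - 4*w - 5) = (w - 5)*(w + 4)*(w + 1)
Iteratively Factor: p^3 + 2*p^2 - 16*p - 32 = (p - 4)*(p^2 + 6*p + 8) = (p - 4)*(p + 2)*(p + 4)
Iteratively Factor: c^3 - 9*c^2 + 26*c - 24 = (c - 3)*(c^2 - 6*c + 8) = (c - 4)*(c - 3)*(c - 2)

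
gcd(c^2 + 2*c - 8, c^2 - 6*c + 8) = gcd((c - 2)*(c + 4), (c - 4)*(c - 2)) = c - 2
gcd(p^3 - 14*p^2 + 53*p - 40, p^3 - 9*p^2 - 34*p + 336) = p - 8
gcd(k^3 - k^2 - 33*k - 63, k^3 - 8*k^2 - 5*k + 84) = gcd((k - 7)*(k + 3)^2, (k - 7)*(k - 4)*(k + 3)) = k^2 - 4*k - 21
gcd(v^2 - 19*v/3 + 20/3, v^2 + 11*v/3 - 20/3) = v - 4/3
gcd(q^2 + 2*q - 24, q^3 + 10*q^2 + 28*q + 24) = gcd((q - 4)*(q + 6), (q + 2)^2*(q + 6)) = q + 6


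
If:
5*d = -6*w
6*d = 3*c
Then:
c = -12*w/5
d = -6*w/5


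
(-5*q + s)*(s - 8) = -5*q*s + 40*q + s^2 - 8*s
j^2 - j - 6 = (j - 3)*(j + 2)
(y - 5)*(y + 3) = y^2 - 2*y - 15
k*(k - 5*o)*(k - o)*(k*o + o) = k^4*o - 6*k^3*o^2 + k^3*o + 5*k^2*o^3 - 6*k^2*o^2 + 5*k*o^3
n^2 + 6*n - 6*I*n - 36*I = (n + 6)*(n - 6*I)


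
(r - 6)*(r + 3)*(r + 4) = r^3 + r^2 - 30*r - 72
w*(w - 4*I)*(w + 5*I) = w^3 + I*w^2 + 20*w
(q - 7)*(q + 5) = q^2 - 2*q - 35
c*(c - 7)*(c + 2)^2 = c^4 - 3*c^3 - 24*c^2 - 28*c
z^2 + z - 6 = (z - 2)*(z + 3)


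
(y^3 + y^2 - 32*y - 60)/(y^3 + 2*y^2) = (y^2 - y - 30)/y^2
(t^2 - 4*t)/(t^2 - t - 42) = t*(4 - t)/(-t^2 + t + 42)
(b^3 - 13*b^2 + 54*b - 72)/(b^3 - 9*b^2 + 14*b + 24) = (b - 3)/(b + 1)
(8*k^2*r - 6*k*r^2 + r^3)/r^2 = 8*k^2/r - 6*k + r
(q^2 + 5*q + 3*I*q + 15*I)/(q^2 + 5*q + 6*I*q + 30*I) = (q + 3*I)/(q + 6*I)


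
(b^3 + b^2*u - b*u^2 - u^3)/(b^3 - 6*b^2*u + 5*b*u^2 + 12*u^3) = (b^2 - u^2)/(b^2 - 7*b*u + 12*u^2)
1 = 1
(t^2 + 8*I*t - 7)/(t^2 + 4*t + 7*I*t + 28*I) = (t + I)/(t + 4)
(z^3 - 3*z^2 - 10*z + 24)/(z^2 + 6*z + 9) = (z^2 - 6*z + 8)/(z + 3)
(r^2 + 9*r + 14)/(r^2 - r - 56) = (r + 2)/(r - 8)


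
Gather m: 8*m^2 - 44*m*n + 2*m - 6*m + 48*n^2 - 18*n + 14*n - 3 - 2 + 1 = 8*m^2 + m*(-44*n - 4) + 48*n^2 - 4*n - 4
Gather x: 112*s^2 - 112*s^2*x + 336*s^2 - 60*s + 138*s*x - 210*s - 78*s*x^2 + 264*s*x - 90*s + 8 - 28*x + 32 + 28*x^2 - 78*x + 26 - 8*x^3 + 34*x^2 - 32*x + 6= 448*s^2 - 360*s - 8*x^3 + x^2*(62 - 78*s) + x*(-112*s^2 + 402*s - 138) + 72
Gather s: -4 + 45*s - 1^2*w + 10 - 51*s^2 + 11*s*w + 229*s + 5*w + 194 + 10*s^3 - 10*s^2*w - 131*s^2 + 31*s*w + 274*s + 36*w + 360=10*s^3 + s^2*(-10*w - 182) + s*(42*w + 548) + 40*w + 560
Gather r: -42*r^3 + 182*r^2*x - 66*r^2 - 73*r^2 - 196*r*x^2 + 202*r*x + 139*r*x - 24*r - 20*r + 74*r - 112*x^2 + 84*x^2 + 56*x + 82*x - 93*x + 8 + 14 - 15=-42*r^3 + r^2*(182*x - 139) + r*(-196*x^2 + 341*x + 30) - 28*x^2 + 45*x + 7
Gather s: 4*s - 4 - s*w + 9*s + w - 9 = s*(13 - w) + w - 13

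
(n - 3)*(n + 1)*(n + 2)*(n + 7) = n^4 + 7*n^3 - 7*n^2 - 55*n - 42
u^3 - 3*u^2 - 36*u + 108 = (u - 6)*(u - 3)*(u + 6)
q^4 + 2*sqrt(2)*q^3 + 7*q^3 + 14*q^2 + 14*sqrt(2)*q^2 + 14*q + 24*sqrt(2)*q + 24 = (q + 3)*(q + 4)*(q + sqrt(2))^2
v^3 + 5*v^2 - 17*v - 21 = (v - 3)*(v + 1)*(v + 7)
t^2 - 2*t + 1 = (t - 1)^2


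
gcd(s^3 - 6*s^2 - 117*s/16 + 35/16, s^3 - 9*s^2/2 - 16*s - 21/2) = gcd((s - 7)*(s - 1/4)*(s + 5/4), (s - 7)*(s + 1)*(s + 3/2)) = s - 7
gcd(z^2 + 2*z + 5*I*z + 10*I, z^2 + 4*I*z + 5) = z + 5*I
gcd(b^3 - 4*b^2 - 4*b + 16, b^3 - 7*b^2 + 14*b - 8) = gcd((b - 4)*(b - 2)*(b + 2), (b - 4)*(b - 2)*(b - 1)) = b^2 - 6*b + 8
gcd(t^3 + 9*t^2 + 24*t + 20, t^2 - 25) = t + 5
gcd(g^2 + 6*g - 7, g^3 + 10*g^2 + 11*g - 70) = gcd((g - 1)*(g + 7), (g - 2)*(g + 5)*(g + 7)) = g + 7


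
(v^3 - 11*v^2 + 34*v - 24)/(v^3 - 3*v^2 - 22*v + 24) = (v - 4)/(v + 4)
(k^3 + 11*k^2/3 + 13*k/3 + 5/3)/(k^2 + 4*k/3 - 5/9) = 3*(k^2 + 2*k + 1)/(3*k - 1)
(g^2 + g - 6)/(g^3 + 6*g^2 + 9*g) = (g - 2)/(g*(g + 3))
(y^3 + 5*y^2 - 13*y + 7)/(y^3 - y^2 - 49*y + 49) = (y - 1)/(y - 7)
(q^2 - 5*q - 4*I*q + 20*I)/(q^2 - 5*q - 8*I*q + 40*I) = (q - 4*I)/(q - 8*I)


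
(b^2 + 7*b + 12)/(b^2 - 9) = (b + 4)/(b - 3)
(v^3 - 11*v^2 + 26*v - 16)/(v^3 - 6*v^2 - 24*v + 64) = (v - 1)/(v + 4)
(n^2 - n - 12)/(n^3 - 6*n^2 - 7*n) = (-n^2 + n + 12)/(n*(-n^2 + 6*n + 7))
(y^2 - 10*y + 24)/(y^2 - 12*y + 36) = (y - 4)/(y - 6)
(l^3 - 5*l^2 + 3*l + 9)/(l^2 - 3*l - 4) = (l^2 - 6*l + 9)/(l - 4)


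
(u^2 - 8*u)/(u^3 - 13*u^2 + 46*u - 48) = u/(u^2 - 5*u + 6)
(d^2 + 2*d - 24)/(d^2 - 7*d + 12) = (d + 6)/(d - 3)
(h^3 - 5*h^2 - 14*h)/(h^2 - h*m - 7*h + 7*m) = h*(h + 2)/(h - m)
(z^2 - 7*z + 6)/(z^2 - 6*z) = (z - 1)/z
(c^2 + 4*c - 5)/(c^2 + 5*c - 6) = (c + 5)/(c + 6)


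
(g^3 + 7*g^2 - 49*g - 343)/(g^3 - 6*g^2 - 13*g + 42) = (g^2 + 14*g + 49)/(g^2 + g - 6)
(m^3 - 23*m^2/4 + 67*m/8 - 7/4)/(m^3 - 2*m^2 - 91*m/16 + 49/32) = 4*(m - 2)/(4*m + 7)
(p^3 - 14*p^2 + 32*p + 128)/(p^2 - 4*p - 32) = (p^2 - 6*p - 16)/(p + 4)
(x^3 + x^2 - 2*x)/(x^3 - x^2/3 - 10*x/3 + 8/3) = 3*x/(3*x - 4)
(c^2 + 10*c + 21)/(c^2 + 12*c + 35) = (c + 3)/(c + 5)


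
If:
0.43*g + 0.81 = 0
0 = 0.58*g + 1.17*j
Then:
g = -1.88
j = 0.93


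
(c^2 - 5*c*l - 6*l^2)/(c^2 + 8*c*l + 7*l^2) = (c - 6*l)/(c + 7*l)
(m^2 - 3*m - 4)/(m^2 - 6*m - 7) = (m - 4)/(m - 7)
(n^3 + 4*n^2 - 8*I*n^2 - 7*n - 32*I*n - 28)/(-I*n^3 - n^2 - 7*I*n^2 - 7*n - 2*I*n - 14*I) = (I*n^3 + 4*n^2*(2 + I) + n*(32 - 7*I) - 28*I)/(n^3 + n^2*(7 - I) + n*(2 - 7*I) + 14)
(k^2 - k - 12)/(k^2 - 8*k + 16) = (k + 3)/(k - 4)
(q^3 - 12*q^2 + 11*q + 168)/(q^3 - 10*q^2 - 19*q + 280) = (q + 3)/(q + 5)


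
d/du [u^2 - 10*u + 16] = 2*u - 10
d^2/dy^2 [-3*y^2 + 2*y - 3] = -6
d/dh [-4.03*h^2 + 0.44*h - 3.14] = 0.44 - 8.06*h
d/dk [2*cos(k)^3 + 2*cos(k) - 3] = 6*sin(k)^3 - 8*sin(k)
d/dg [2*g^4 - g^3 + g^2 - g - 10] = 8*g^3 - 3*g^2 + 2*g - 1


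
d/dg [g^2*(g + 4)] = g*(3*g + 8)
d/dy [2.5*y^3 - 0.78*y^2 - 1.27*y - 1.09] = 7.5*y^2 - 1.56*y - 1.27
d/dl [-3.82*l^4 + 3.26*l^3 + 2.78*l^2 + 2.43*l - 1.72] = -15.28*l^3 + 9.78*l^2 + 5.56*l + 2.43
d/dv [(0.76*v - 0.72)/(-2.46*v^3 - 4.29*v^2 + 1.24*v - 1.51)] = (3.7392*v^3 - 2.0532*v^2 - 6.1776*v - 0.2548)/(6.0516*v^6 + 21.1068*v^5 + 12.3033*v^4 - 3.21*v^3 + 14.4934*v^2 - 3.7448*v + 2.2801)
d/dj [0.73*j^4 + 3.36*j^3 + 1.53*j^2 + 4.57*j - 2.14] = 2.92*j^3 + 10.08*j^2 + 3.06*j + 4.57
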